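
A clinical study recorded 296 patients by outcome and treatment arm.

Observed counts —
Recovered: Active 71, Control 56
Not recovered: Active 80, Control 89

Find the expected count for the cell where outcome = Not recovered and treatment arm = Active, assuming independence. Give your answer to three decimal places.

86.213

Row total (Not recovered) = 169; column total (Active) = 151; grand total N = 296.
Expected count = (row total × column total) / N = 169 × 151 / 296 = 86.213.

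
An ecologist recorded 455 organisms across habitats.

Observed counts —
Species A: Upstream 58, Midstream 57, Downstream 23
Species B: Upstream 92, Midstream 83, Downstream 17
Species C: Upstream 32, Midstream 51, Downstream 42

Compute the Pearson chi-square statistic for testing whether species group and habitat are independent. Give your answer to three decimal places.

35.685

Row totals: 138, 192, 125. Column totals: 182, 191, 82. Grand total N = 455.
Expected counts (row total × column total / N):
  Species A, Upstream: 138×182/455 = 55.2000
  Species A, Midstream: 138×191/455 = 57.9297
  Species A, Downstream: 138×82/455 = 24.8703
  Species B, Upstream: 192×182/455 = 76.8000
  Species B, Midstream: 192×191/455 = 80.5978
  Species B, Downstream: 192×82/455 = 34.6022
  Species C, Upstream: 125×182/455 = 50.0000
  Species C, Midstream: 125×191/455 = 52.4725
  Species C, Downstream: 125×82/455 = 22.5275
Contributions (O − E)²/E:
  (58 − 55.2000)²/55.2000 = 0.1420
  (57 − 57.9297)²/57.9297 = 0.0149
  (23 − 24.8703)²/24.8703 = 0.1407
  (92 − 76.8000)²/76.8000 = 3.0083
  (83 − 80.5978)²/80.5978 = 0.0716
  (17 − 34.6022)²/34.6022 = 8.9543
  (32 − 50.0000)²/50.0000 = 6.4800
  (51 − 52.4725)²/52.4725 = 0.0413
  (42 − 22.5275)²/22.5275 = 16.8318
χ² = 0.1420 + 0.0149 + 0.1407 + 3.0083 + 0.0716 + 8.9543 + 6.4800 + 0.0413 + 16.8318 = 35.685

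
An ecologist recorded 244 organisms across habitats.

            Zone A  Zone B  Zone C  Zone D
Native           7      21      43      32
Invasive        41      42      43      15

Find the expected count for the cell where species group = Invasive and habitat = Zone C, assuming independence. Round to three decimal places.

49.697

Row total (Invasive) = 141; column total (Zone C) = 86; grand total N = 244.
Expected count = (row total × column total) / N = 141 × 86 / 244 = 49.697.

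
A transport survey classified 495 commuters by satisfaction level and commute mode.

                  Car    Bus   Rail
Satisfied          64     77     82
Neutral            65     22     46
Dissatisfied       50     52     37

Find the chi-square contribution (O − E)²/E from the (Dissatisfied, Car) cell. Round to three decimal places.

Row total (Dissatisfied) = 139; column total (Car) = 179; N = 495.
Expected count E = 139 × 179 / 495 = 50.2646.
Contribution = (O − E)²/E = (50 − 50.2646)² / 50.2646 = 0.001.

0.001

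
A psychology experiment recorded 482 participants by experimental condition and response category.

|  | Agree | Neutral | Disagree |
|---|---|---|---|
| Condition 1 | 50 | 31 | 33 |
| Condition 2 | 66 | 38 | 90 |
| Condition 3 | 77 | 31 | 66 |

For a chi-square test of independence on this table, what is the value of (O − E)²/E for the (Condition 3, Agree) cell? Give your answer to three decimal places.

Row total (Condition 3) = 174; column total (Agree) = 193; N = 482.
Expected count E = 174 × 193 / 482 = 69.6722.
Contribution = (O − E)²/E = (77 − 69.6722)² / 69.6722 = 0.771.

0.771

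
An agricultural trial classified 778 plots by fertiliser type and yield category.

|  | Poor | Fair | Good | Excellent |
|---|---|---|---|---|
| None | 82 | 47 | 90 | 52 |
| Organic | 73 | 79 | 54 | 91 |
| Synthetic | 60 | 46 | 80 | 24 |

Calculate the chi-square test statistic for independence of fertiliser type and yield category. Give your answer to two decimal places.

Row totals: 271, 297, 210. Column totals: 215, 172, 224, 167. Grand total N = 778.
Expected counts (row total × column total / N):
  None, Poor: 271×215/778 = 74.891
  None, Fair: 271×172/778 = 59.913
  None, Good: 271×224/778 = 78.026
  None, Excellent: 271×167/778 = 58.171
  Organic, Poor: 297×215/778 = 82.076
  Organic, Fair: 297×172/778 = 65.661
  Organic, Good: 297×224/778 = 85.512
  Organic, Excellent: 297×167/778 = 63.752
  Synthetic, Poor: 210×215/778 = 58.033
  Synthetic, Fair: 210×172/778 = 46.427
  Synthetic, Good: 210×224/778 = 60.463
  Synthetic, Excellent: 210×167/778 = 45.077
Contributions (O − E)²/E:
  (82 − 74.891)²/74.891 = 0.6748
  (47 − 59.913)²/59.913 = 2.7831
  (90 − 78.026)²/78.026 = 1.8375
  (52 − 58.171)²/58.171 = 0.6546
  (73 − 82.076)²/82.076 = 1.0036
  (79 − 65.661)²/65.661 = 2.7098
  (54 − 85.512)²/85.512 = 11.6125
  (91 − 63.752)²/63.752 = 11.6460
  (60 − 58.033)²/58.033 = 0.0667
  (46 − 46.427)²/46.427 = 0.0039
  (80 − 60.463)²/60.463 = 6.3129
  (24 − 45.077)²/45.077 = 9.8551
χ² = 0.6748 + 2.7831 + 1.8375 + 0.6546 + 1.0036 + 2.7098 + 11.6125 + 11.6460 + 0.0667 + 0.0039 + 6.3129 + 9.8551 = 49.16

49.16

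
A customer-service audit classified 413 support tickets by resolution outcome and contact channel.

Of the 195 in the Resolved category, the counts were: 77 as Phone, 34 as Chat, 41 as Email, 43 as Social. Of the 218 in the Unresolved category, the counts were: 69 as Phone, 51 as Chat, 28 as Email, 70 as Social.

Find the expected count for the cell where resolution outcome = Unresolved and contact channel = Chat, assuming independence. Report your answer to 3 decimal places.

Row total (Unresolved) = 218; column total (Chat) = 85; grand total N = 413.
Expected count = (row total × column total) / N = 218 × 85 / 413 = 44.867.

44.867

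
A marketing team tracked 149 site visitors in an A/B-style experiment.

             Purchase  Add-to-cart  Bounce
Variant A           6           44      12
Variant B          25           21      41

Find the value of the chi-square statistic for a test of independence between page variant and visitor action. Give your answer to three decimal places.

32.368

Row totals: 62, 87. Column totals: 31, 65, 53. Grand total N = 149.
Expected counts (row total × column total / N):
  Variant A, Purchase: 62×31/149 = 12.8993
  Variant A, Add-to-cart: 62×65/149 = 27.0470
  Variant A, Bounce: 62×53/149 = 22.0537
  Variant B, Purchase: 87×31/149 = 18.1007
  Variant B, Add-to-cart: 87×65/149 = 37.9530
  Variant B, Bounce: 87×53/149 = 30.9463
Contributions (O − E)²/E:
  (6 − 12.8993)²/12.8993 = 3.6901
  (44 − 27.0470)²/27.0470 = 10.6261
  (12 − 22.0537)²/22.0537 = 4.5832
  (25 − 18.1007)²/18.1007 = 2.6298
  (21 − 37.9530)²/37.9530 = 7.5726
  (41 − 30.9463)²/30.9463 = 3.2662
χ² = 3.6901 + 10.6261 + 4.5832 + 2.6298 + 7.5726 + 3.2662 = 32.368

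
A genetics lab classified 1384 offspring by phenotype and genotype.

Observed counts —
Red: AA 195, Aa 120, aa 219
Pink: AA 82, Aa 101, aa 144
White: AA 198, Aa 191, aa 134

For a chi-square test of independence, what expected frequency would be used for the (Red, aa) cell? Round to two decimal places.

191.76

Row total (Red) = 534; column total (aa) = 497; grand total N = 1384.
Expected count = (row total × column total) / N = 534 × 497 / 1384 = 191.76.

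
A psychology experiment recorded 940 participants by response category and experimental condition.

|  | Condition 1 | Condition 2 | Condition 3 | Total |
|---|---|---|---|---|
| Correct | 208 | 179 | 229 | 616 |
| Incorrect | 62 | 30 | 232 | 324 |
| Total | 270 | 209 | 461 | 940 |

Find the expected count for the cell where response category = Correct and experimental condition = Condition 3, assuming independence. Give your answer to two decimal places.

302.10

Row total (Correct) = 616; column total (Condition 3) = 461; grand total N = 940.
Expected count = (row total × column total) / N = 616 × 461 / 940 = 302.10.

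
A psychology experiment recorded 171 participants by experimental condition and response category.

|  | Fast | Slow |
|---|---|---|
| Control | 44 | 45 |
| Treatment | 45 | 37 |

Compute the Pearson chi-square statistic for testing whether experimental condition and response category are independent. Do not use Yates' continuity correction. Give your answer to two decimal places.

Row totals: 89, 82. Column totals: 89, 82. Grand total N = 171.
Expected counts (row total × column total / N):
  Control, Fast: 89×89/171 = 46.322
  Control, Slow: 89×82/171 = 42.678
  Treatment, Fast: 82×89/171 = 42.678
  Treatment, Slow: 82×82/171 = 39.322
Contributions (O − E)²/E:
  (44 − 46.322)²/46.322 = 0.1164
  (45 − 42.678)²/42.678 = 0.1263
  (45 − 42.678)²/42.678 = 0.1263
  (37 − 39.322)²/39.322 = 0.1371
χ² = 0.1164 + 0.1263 + 0.1263 + 0.1371 = 0.51

0.51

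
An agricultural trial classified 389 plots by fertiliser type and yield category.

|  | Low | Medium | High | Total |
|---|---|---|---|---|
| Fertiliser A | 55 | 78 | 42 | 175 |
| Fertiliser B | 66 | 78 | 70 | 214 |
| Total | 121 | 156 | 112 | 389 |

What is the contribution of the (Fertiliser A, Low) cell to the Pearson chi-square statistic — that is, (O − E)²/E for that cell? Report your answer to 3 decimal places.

0.006

Row total (Fertiliser A) = 175; column total (Low) = 121; N = 389.
Expected count E = 175 × 121 / 389 = 54.4344.
Contribution = (O − E)²/E = (55 − 54.4344)² / 54.4344 = 0.006.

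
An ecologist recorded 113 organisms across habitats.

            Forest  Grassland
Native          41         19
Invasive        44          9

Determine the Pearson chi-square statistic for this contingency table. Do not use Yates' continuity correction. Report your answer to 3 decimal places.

3.256

Row totals: 60, 53. Column totals: 85, 28. Grand total N = 113.
Expected counts (row total × column total / N):
  Native, Forest: 60×85/113 = 45.1327
  Native, Grassland: 60×28/113 = 14.8673
  Invasive, Forest: 53×85/113 = 39.8673
  Invasive, Grassland: 53×28/113 = 13.1327
Contributions (O − E)²/E:
  (41 − 45.1327)²/45.1327 = 0.3784
  (19 − 14.8673)²/14.8673 = 1.1488
  (44 − 39.8673)²/39.8673 = 0.4284
  (9 − 13.1327)²/13.1327 = 1.3005
χ² = 0.3784 + 1.1488 + 0.4284 + 1.3005 = 3.256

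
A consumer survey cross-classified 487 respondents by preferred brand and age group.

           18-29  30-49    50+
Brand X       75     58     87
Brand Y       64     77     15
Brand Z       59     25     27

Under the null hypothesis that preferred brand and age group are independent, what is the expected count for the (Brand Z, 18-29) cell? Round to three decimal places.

Row total (Brand Z) = 111; column total (18-29) = 198; grand total N = 487.
Expected count = (row total × column total) / N = 111 × 198 / 487 = 45.129.

45.129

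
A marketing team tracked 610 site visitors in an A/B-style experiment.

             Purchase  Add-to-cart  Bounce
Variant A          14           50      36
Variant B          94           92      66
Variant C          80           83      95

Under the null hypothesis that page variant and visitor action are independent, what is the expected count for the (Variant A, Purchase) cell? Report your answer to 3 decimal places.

Row total (Variant A) = 100; column total (Purchase) = 188; grand total N = 610.
Expected count = (row total × column total) / N = 100 × 188 / 610 = 30.820.

30.820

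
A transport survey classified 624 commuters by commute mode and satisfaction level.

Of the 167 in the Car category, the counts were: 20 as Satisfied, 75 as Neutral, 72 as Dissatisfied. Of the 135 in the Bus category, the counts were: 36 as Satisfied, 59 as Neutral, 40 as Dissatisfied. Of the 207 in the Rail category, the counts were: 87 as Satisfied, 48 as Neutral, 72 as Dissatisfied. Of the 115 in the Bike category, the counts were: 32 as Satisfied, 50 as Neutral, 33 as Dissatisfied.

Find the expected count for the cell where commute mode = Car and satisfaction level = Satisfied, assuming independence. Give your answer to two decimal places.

46.83

Row total (Car) = 167; column total (Satisfied) = 175; grand total N = 624.
Expected count = (row total × column total) / N = 167 × 175 / 624 = 46.83.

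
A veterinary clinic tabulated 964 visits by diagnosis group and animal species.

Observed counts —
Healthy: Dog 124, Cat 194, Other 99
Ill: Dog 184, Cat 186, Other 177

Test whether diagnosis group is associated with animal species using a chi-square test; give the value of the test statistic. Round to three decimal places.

Row totals: 417, 547. Column totals: 308, 380, 276. Grand total N = 964.
Expected counts (row total × column total / N):
  Healthy, Dog: 417×308/964 = 133.2324
  Healthy, Cat: 417×380/964 = 164.3776
  Healthy, Other: 417×276/964 = 119.3900
  Ill, Dog: 547×308/964 = 174.7676
  Ill, Cat: 547×380/964 = 215.6224
  Ill, Other: 547×276/964 = 156.6100
Contributions (O − E)²/E:
  (124 − 133.2324)²/133.2324 = 0.6398
  (194 − 164.3776)²/164.3776 = 5.3382
  (99 − 119.3900)²/119.3900 = 3.4823
  (184 − 174.7676)²/174.7676 = 0.4877
  (186 − 215.6224)²/215.6224 = 4.0696
  (177 − 156.6100)²/156.6100 = 2.6547
χ² = 0.6398 + 5.3382 + 3.4823 + 0.4877 + 4.0696 + 2.6547 = 16.672

16.672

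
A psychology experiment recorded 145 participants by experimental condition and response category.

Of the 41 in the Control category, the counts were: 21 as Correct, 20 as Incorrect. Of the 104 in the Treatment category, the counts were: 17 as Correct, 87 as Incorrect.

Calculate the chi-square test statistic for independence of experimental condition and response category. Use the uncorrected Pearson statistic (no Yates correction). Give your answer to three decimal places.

Row totals: 41, 104. Column totals: 38, 107. Grand total N = 145.
Expected counts (row total × column total / N):
  Control, Correct: 41×38/145 = 10.7448
  Control, Incorrect: 41×107/145 = 30.2552
  Treatment, Correct: 104×38/145 = 27.2552
  Treatment, Incorrect: 104×107/145 = 76.7448
Contributions (O − E)²/E:
  (21 − 10.7448)²/10.7448 = 9.7879
  (20 − 30.2552)²/30.2552 = 3.4761
  (17 − 27.2552)²/27.2552 = 3.8587
  (87 − 76.7448)²/76.7448 = 1.3704
χ² = 9.7879 + 3.4761 + 3.8587 + 1.3704 = 18.493

18.493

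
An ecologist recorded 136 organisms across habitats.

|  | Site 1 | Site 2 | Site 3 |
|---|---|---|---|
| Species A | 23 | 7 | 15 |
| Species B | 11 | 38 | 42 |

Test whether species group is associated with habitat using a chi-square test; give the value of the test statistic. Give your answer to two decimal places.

25.77

Row totals: 45, 91. Column totals: 34, 45, 57. Grand total N = 136.
Expected counts (row total × column total / N):
  Species A, Site 1: 45×34/136 = 11.250
  Species A, Site 2: 45×45/136 = 14.890
  Species A, Site 3: 45×57/136 = 18.860
  Species B, Site 1: 91×34/136 = 22.750
  Species B, Site 2: 91×45/136 = 30.110
  Species B, Site 3: 91×57/136 = 38.140
Contributions (O − E)²/E:
  (23 − 11.250)²/11.250 = 12.2722
  (7 − 14.890)²/14.890 = 4.1808
  (15 − 18.860)²/18.860 = 0.7900
  (11 − 22.750)²/22.750 = 6.0687
  (38 − 30.110)²/30.110 = 2.0675
  (42 − 38.140)²/38.140 = 0.3907
χ² = 12.2722 + 4.1808 + 0.7900 + 6.0687 + 2.0675 + 0.3907 = 25.77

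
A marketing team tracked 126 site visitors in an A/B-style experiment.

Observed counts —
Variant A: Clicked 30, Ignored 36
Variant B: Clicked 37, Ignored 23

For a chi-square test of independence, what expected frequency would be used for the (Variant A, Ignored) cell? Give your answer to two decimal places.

Row total (Variant A) = 66; column total (Ignored) = 59; grand total N = 126.
Expected count = (row total × column total) / N = 66 × 59 / 126 = 30.90.

30.90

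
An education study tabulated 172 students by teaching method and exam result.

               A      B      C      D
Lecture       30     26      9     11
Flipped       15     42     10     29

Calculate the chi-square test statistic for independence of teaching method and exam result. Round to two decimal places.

14.79

Row totals: 76, 96. Column totals: 45, 68, 19, 40. Grand total N = 172.
Expected counts (row total × column total / N):
  Lecture, A: 76×45/172 = 19.8837
  Lecture, B: 76×68/172 = 30.0465
  Lecture, C: 76×19/172 = 8.3953
  Lecture, D: 76×40/172 = 17.6744
  Flipped, A: 96×45/172 = 25.1163
  Flipped, B: 96×68/172 = 37.9535
  Flipped, C: 96×19/172 = 10.6047
  Flipped, D: 96×40/172 = 22.3256
Contributions (O − E)²/E:
  (30 − 19.8837)²/19.8837 = 5.1469
  (26 − 30.0465)²/30.0465 = 0.5450
  (9 − 8.3953)²/8.3953 = 0.0436
  (11 − 17.6744)²/17.6744 = 2.5205
  (15 − 25.1163)²/25.1163 = 4.0746
  (42 − 37.9535)²/37.9535 = 0.4314
  (10 − 10.6047)²/10.6047 = 0.0345
  (29 − 22.3256)²/22.3256 = 1.9954
χ² = 5.1469 + 0.5450 + 0.0436 + 2.5205 + 4.0746 + 0.4314 + 0.0345 + 1.9954 = 14.79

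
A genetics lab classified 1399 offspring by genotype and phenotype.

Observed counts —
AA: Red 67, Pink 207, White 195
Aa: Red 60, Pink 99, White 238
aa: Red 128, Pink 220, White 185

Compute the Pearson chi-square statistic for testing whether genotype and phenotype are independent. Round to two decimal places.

73.97

Row totals: 469, 397, 533. Column totals: 255, 526, 618. Grand total N = 1399.
Expected counts (row total × column total / N):
  AA, Red: 469×255/1399 = 85.4861
  AA, Pink: 469×526/1399 = 176.3360
  AA, White: 469×618/1399 = 207.1780
  Aa, Red: 397×255/1399 = 72.3624
  Aa, Pink: 397×526/1399 = 149.2652
  Aa, White: 397×618/1399 = 175.3724
  aa, Red: 533×255/1399 = 97.1515
  aa, Pink: 533×526/1399 = 200.3989
  aa, White: 533×618/1399 = 235.4496
Contributions (O − E)²/E:
  (67 − 85.4861)²/85.4861 = 3.9976
  (207 − 176.3360)²/176.3360 = 5.3323
  (195 − 207.1780)²/207.1780 = 0.7158
  (60 − 72.3624)²/72.3624 = 2.1120
  (99 − 149.2652)²/149.2652 = 16.9269
  (238 − 175.3724)²/175.3724 = 22.3651
  (128 − 97.1515)²/97.1515 = 9.7953
  (220 − 200.3989)²/200.3989 = 1.9172
  (185 − 235.4496)²/235.4496 = 10.8098
χ² = 3.9976 + 5.3323 + 0.7158 + 2.1120 + 16.9269 + 22.3651 + 9.7953 + 1.9172 + 10.8098 = 73.97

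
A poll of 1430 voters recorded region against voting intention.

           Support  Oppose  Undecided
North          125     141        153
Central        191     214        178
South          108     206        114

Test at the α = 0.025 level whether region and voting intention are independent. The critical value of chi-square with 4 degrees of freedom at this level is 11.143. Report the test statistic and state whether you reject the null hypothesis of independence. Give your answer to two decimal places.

Row totals: 419, 583, 428. Column totals: 424, 561, 445. Grand total N = 1430.
Expected counts (row total × column total / N):
  North, Support: 419×424/1430 = 124.235
  North, Oppose: 419×561/1430 = 164.377
  North, Undecided: 419×445/1430 = 130.388
  Central, Support: 583×424/1430 = 172.862
  Central, Oppose: 583×561/1430 = 228.715
  Central, Undecided: 583×445/1430 = 181.423
  South, Support: 428×424/1430 = 126.903
  South, Oppose: 428×561/1430 = 167.908
  South, Undecided: 428×445/1430 = 133.189
Contributions (O − E)²/E:
  (125 − 124.235)²/124.235 = 0.0047
  (141 − 164.377)²/164.377 = 3.3246
  (153 − 130.388)²/130.388 = 3.9214
  (191 − 172.862)²/172.862 = 1.9032
  (214 − 228.715)²/228.715 = 0.9467
  (178 − 181.423)²/181.423 = 0.0646
  (108 − 126.903)²/126.903 = 2.8157
  (206 − 167.908)²/167.908 = 8.6416
  (114 − 133.189)²/133.189 = 2.7646
χ² = 0.0047 + 3.3246 + 3.9214 + 1.9032 + 0.9467 + 0.0646 + 2.8157 + 8.6416 + 2.7646 = 24.39
df = (3−1)(3−1) = 4. Since 24.39 > 11.143, reject the null hypothesis of independence at α = 0.025.

24.39; reject H₀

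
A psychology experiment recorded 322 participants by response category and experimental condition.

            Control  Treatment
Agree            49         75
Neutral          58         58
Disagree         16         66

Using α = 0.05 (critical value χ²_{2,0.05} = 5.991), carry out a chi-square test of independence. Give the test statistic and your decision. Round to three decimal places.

19.064; reject H₀

Row totals: 124, 116, 82. Column totals: 123, 199. Grand total N = 322.
Expected counts (row total × column total / N):
  Agree, Control: 124×123/322 = 47.36646
  Agree, Treatment: 124×199/322 = 76.63354
  Neutral, Control: 116×123/322 = 44.31056
  Neutral, Treatment: 116×199/322 = 71.68944
  Disagree, Control: 82×123/322 = 31.32298
  Disagree, Treatment: 82×199/322 = 50.67702
Contributions (O − E)²/E:
  (49 − 47.36646)²/47.36646 = 0.0563
  (75 − 76.63354)²/76.63354 = 0.0348
  (58 − 44.31056)²/44.31056 = 4.2293
  (58 − 71.68944)²/71.68944 = 2.6141
  (16 − 31.32298)²/31.32298 = 7.4959
  (66 − 50.67702)²/50.67702 = 4.6331
χ² = 0.0563 + 0.0348 + 4.2293 + 2.6141 + 7.4959 + 4.6331 = 19.064
df = (3−1)(2−1) = 2. Since 19.064 > 5.991, reject the null hypothesis of independence at α = 0.05.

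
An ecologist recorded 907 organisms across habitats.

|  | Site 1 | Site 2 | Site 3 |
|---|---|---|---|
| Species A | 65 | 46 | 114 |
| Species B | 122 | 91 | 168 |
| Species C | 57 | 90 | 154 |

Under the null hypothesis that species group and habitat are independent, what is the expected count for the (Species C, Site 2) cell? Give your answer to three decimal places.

75.333

Row total (Species C) = 301; column total (Site 2) = 227; grand total N = 907.
Expected count = (row total × column total) / N = 301 × 227 / 907 = 75.333.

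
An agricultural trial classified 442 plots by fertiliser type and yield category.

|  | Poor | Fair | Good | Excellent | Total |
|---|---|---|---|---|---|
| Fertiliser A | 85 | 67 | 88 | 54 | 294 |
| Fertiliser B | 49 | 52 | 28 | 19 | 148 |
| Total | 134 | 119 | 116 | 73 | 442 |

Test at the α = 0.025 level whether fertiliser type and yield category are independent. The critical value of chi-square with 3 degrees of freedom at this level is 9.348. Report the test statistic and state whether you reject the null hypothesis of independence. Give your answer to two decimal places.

12.52; reject H₀

Grand total N = 442.
Expected counts (row total × column total / N):
  Fertiliser A, Poor: 294×134/442 = 89.131
  Fertiliser A, Fair: 294×119/442 = 79.154
  Fertiliser A, Good: 294×116/442 = 77.158
  Fertiliser A, Excellent: 294×73/442 = 48.557
  Fertiliser B, Poor: 148×134/442 = 44.869
  Fertiliser B, Fair: 148×119/442 = 39.846
  Fertiliser B, Good: 148×116/442 = 38.842
  Fertiliser B, Excellent: 148×73/442 = 24.443
Contributions (O − E)²/E:
  (85 − 89.131)²/89.131 = 0.1915
  (67 − 79.154)²/79.154 = 1.8662
  (88 − 77.158)²/77.158 = 1.5235
  (54 − 48.557)²/48.557 = 0.6101
  (49 − 44.869)²/44.869 = 0.3803
  (52 − 39.846)²/39.846 = 3.7073
  (28 − 38.842)²/38.842 = 3.0263
  (19 − 24.443)²/24.443 = 1.2121
χ² = 0.1915 + 1.8662 + 1.5235 + 0.6101 + 0.3803 + 3.7073 + 3.0263 + 1.2121 = 12.52
df = (2−1)(4−1) = 3. Since 12.52 > 9.348, reject the null hypothesis of independence at α = 0.025.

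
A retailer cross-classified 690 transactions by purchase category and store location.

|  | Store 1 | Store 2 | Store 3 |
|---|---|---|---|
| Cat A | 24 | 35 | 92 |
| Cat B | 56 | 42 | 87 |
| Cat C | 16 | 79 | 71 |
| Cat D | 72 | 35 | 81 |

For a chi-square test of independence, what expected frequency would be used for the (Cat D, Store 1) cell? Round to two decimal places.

45.77

Row total (Cat D) = 188; column total (Store 1) = 168; grand total N = 690.
Expected count = (row total × column total) / N = 188 × 168 / 690 = 45.77.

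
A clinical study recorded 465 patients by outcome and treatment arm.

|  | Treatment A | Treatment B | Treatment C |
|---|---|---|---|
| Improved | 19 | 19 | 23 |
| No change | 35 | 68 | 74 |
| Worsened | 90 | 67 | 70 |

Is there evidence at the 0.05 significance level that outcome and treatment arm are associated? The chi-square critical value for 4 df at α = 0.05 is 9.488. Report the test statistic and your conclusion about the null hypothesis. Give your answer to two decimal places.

18.54; reject H₀

Row totals: 61, 177, 227. Column totals: 144, 154, 167. Grand total N = 465.
Expected counts (row total × column total / N):
  Improved, Treatment A: 61×144/465 = 18.890
  Improved, Treatment B: 61×154/465 = 20.202
  Improved, Treatment C: 61×167/465 = 21.908
  No change, Treatment A: 177×144/465 = 54.813
  No change, Treatment B: 177×154/465 = 58.619
  No change, Treatment C: 177×167/465 = 63.568
  Worsened, Treatment A: 227×144/465 = 70.297
  Worsened, Treatment B: 227×154/465 = 75.178
  Worsened, Treatment C: 227×167/465 = 81.525
Contributions (O − E)²/E:
  (19 − 18.890)²/18.890 = 0.0006
  (19 − 20.202)²/20.202 = 0.0715
  (23 − 21.908)²/21.908 = 0.0544
  (35 − 54.813)²/54.813 = 7.1617
  (68 − 58.619)²/58.619 = 1.5013
  (74 − 63.568)²/63.568 = 1.7120
  (90 − 70.297)²/70.297 = 5.5224
  (67 − 75.178)²/75.178 = 0.8896
  (70 − 81.525)²/81.525 = 1.6293
χ² = 0.0006 + 0.0715 + 0.0544 + 7.1617 + 1.5013 + 1.7120 + 5.5224 + 0.8896 + 1.6293 = 18.54
df = (3−1)(3−1) = 4. Since 18.54 > 9.488, reject the null hypothesis of independence at α = 0.05.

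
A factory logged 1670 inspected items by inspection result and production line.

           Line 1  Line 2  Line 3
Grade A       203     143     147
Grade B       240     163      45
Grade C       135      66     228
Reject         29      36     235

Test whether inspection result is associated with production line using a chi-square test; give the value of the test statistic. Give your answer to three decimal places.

411.632

Row totals: 493, 448, 429, 300. Column totals: 607, 408, 655. Grand total N = 1670.
Expected counts (row total × column total / N):
  Grade A, Line 1: 493×607/1670 = 179.1922
  Grade A, Line 2: 493×408/1670 = 120.4455
  Grade A, Line 3: 493×655/1670 = 193.3623
  Grade B, Line 1: 448×607/1670 = 162.8359
  Grade B, Line 2: 448×408/1670 = 109.4515
  Grade B, Line 3: 448×655/1670 = 175.7126
  Grade C, Line 1: 429×607/1670 = 155.9299
  Grade C, Line 2: 429×408/1670 = 104.8096
  Grade C, Line 3: 429×655/1670 = 168.2605
  Reject, Line 1: 300×607/1670 = 109.0419
  Reject, Line 2: 300×408/1670 = 73.2934
  Reject, Line 3: 300×655/1670 = 117.6647
Contributions (O − E)²/E:
  (203 − 179.1922)²/179.1922 = 3.1631
  (143 − 120.4455)²/120.4455 = 4.2235
  (147 − 193.3623)²/193.3623 = 11.1162
  (240 − 162.8359)²/162.8359 = 36.5663
  (163 − 109.4515)²/109.4515 = 26.1983
  (45 − 175.7126)²/175.7126 = 97.2371
  (135 − 155.9299)²/155.9299 = 2.8093
  (66 − 104.8096)²/104.8096 = 14.3707
  (228 − 168.2605)²/168.2605 = 21.2100
  (29 − 109.0419)²/109.0419 = 58.7545
  (36 − 73.2934)²/73.2934 = 18.9758
  (235 − 117.6647)²/117.6647 = 117.0068
χ² = 3.1631 + 4.2235 + 11.1162 + 36.5663 + 26.1983 + 97.2371 + 2.8093 + 14.3707 + 21.2100 + 58.7545 + 18.9758 + 117.0068 = 411.632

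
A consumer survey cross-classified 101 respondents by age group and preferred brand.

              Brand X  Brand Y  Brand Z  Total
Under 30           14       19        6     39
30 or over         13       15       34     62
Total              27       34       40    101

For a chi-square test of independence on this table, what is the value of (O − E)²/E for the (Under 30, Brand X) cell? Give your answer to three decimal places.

Row total (Under 30) = 39; column total (Brand X) = 27; N = 101.
Expected count E = 39 × 27 / 101 = 10.4257.
Contribution = (O − E)²/E = (14 − 10.4257)² / 10.4257 = 1.225.

1.225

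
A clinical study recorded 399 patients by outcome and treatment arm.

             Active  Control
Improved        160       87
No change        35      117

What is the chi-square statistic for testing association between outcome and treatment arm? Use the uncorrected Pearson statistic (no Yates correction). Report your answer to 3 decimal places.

Row totals: 247, 152. Column totals: 195, 204. Grand total N = 399.
Expected counts (row total × column total / N):
  Improved, Active: 247×195/399 = 120.71429
  Improved, Control: 247×204/399 = 126.28571
  No change, Active: 152×195/399 = 74.28571
  No change, Control: 152×204/399 = 77.71429
Contributions (O − E)²/E:
  (160 − 120.71429)²/120.71429 = 12.7853
  (87 − 126.28571)²/126.28571 = 12.2212
  (35 − 74.28571)²/74.28571 = 20.7761
  (117 − 77.71429)²/77.71429 = 19.8595
χ² = 12.7853 + 12.2212 + 20.7761 + 19.8595 = 65.642

65.642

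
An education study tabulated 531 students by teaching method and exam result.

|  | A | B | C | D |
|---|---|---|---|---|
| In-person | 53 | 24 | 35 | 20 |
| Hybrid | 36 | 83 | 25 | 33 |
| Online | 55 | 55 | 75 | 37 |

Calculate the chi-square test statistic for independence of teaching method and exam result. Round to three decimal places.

51.874

Row totals: 132, 177, 222. Column totals: 144, 162, 135, 90. Grand total N = 531.
Expected counts (row total × column total / N):
  In-person, A: 132×144/531 = 35.7966
  In-person, B: 132×162/531 = 40.2712
  In-person, C: 132×135/531 = 33.5593
  In-person, D: 132×90/531 = 22.3729
  Hybrid, A: 177×144/531 = 48.0000
  Hybrid, B: 177×162/531 = 54.0000
  Hybrid, C: 177×135/531 = 45.0000
  Hybrid, D: 177×90/531 = 30.0000
  Online, A: 222×144/531 = 60.2034
  Online, B: 222×162/531 = 67.7288
  Online, C: 222×135/531 = 56.4407
  Online, D: 222×90/531 = 37.6271
Contributions (O − E)²/E:
  (53 − 35.7966)²/35.7966 = 8.2677
  (24 − 40.2712)²/40.2712 = 6.5742
  (35 − 33.5593)²/33.5593 = 0.0618
  (20 − 22.3729)²/22.3729 = 0.2517
  (36 − 48.0000)²/48.0000 = 3.0000
  (83 − 54.0000)²/54.0000 = 15.5741
  (25 − 45.0000)²/45.0000 = 8.8889
  (33 − 30.0000)²/30.0000 = 0.3000
  (55 − 60.2034)²/60.2034 = 0.4497
  (55 − 67.7288)²/67.7288 = 2.3922
  (75 − 56.4407)²/56.4407 = 6.1028
  (37 − 37.6271)²/37.6271 = 0.0105
χ² = 8.2677 + 6.5742 + 0.0618 + 0.2517 + 3.0000 + 15.5741 + 8.8889 + 0.3000 + 0.4497 + 2.3922 + 6.1028 + 0.0105 = 51.874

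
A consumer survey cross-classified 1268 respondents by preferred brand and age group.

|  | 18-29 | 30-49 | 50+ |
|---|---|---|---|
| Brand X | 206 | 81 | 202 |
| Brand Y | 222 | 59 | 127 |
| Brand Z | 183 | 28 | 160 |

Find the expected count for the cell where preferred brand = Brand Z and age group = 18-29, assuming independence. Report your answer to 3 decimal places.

178.771

Row total (Brand Z) = 371; column total (18-29) = 611; grand total N = 1268.
Expected count = (row total × column total) / N = 371 × 611 / 1268 = 178.771.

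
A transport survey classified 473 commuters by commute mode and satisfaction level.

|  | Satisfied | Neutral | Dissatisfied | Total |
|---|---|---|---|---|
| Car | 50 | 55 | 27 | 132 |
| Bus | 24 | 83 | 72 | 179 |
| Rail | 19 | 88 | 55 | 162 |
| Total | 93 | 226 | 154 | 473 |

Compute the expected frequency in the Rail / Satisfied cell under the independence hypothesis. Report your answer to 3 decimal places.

Row total (Rail) = 162; column total (Satisfied) = 93; grand total N = 473.
Expected count = (row total × column total) / N = 162 × 93 / 473 = 31.852.

31.852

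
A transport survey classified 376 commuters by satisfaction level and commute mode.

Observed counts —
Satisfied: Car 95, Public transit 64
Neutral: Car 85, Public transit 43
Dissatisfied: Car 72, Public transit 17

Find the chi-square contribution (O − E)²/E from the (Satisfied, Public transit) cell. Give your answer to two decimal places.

2.55

Row total (Satisfied) = 159; column total (Public transit) = 124; N = 376.
Expected count E = 159 × 124 / 376 = 52.436.
Contribution = (O − E)²/E = (64 − 52.436)² / 52.436 = 2.55.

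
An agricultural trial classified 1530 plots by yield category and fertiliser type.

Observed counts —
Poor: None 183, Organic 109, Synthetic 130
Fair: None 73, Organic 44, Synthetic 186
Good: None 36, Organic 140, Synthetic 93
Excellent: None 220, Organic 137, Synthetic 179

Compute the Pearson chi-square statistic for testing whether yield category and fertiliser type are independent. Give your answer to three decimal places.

Row totals: 422, 303, 269, 536. Column totals: 512, 430, 588. Grand total N = 1530.
Expected counts (row total × column total / N):
  Poor, None: 422×512/1530 = 141.2183
  Poor, Organic: 422×430/1530 = 118.6013
  Poor, Synthetic: 422×588/1530 = 162.1804
  Fair, None: 303×512/1530 = 101.3961
  Fair, Organic: 303×430/1530 = 85.1569
  Fair, Synthetic: 303×588/1530 = 116.4471
  Good, None: 269×512/1530 = 90.0183
  Good, Organic: 269×430/1530 = 75.6013
  Good, Synthetic: 269×588/1530 = 103.3804
  Excellent, None: 536×512/1530 = 179.3673
  Excellent, Organic: 536×430/1530 = 150.6405
  Excellent, Synthetic: 536×588/1530 = 205.9922
Contributions (O − E)²/E:
  (183 − 141.2183)²/141.2183 = 12.3618
  (109 − 118.6013)²/118.6013 = 0.7773
  (130 − 162.1804)²/162.1804 = 6.3853
  (73 − 101.3961)²/101.3961 = 7.9524
  (44 − 85.1569)²/85.1569 = 19.8914
  (186 − 116.4471)²/116.4471 = 41.5434
  (36 − 90.0183)²/90.0183 = 32.4154
  (140 − 75.6013)²/75.6013 = 54.8561
  (93 − 103.3804)²/103.3804 = 1.0423
  (220 − 179.3673)²/179.3673 = 9.2047
  (137 − 150.6405)²/150.6405 = 1.2351
  (179 − 205.9922)²/205.9922 = 3.5369
χ² = 12.3618 + 0.7773 + 6.3853 + 7.9524 + 19.8914 + 41.5434 + 32.4154 + 54.8561 + 1.0423 + 9.2047 + 1.2351 + 3.5369 = 191.202

191.202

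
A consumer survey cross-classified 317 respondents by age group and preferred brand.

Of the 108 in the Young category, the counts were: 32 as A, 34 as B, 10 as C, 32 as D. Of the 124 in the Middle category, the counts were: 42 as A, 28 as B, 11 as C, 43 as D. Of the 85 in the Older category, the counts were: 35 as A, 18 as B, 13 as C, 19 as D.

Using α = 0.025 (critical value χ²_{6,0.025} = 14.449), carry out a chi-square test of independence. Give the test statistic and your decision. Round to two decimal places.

Row totals: 108, 124, 85. Column totals: 109, 80, 34, 94. Grand total N = 317.
Expected counts (row total × column total / N):
  Young, A: 108×109/317 = 37.136
  Young, B: 108×80/317 = 27.256
  Young, C: 108×34/317 = 11.584
  Young, D: 108×94/317 = 32.025
  Middle, A: 124×109/317 = 42.637
  Middle, B: 124×80/317 = 31.293
  Middle, C: 124×34/317 = 13.300
  Middle, D: 124×94/317 = 36.770
  Older, A: 85×109/317 = 29.227
  Older, B: 85×80/317 = 21.451
  Older, C: 85×34/317 = 9.117
  Older, D: 85×94/317 = 25.205
Contributions (O − E)²/E:
  (32 − 37.136)²/37.136 = 0.7103
  (34 − 27.256)²/27.256 = 1.6687
  (10 − 11.584)²/11.584 = 0.2166
  (32 − 32.025)²/32.025 = 0.0000
  (42 − 42.637)²/42.637 = 0.0095
  (28 − 31.293)²/31.293 = 0.3465
  (11 − 13.300)²/13.300 = 0.3977
  (43 − 36.770)²/36.770 = 1.0556
  (35 − 29.227)²/29.227 = 1.1403
  (18 − 21.451)²/21.451 = 0.5552
  (13 − 9.117)²/9.117 = 1.6538
  (19 − 25.205)²/25.205 = 1.5276
χ² = 0.7103 + 1.6687 + 0.2166 + 0.0000 + 0.0095 + 0.3465 + 0.3977 + 1.0556 + 1.1403 + 0.5552 + 1.6538 + 1.5276 = 9.28
df = (3−1)(4−1) = 6. Since 9.28 < 14.449, fail to reject the null hypothesis of independence at α = 0.025.

9.28; fail to reject H₀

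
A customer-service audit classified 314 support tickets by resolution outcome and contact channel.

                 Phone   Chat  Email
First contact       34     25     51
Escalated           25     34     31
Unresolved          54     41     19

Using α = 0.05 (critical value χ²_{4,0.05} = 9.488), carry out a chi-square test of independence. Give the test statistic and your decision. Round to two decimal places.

Row totals: 110, 90, 114. Column totals: 113, 100, 101. Grand total N = 314.
Expected counts (row total × column total / N):
  First contact, Phone: 110×113/314 = 39.586
  First contact, Chat: 110×100/314 = 35.032
  First contact, Email: 110×101/314 = 35.382
  Escalated, Phone: 90×113/314 = 32.389
  Escalated, Chat: 90×100/314 = 28.662
  Escalated, Email: 90×101/314 = 28.949
  Unresolved, Phone: 114×113/314 = 41.025
  Unresolved, Chat: 114×100/314 = 36.306
  Unresolved, Email: 114×101/314 = 36.669
Contributions (O − E)²/E:
  (34 − 39.586)²/39.586 = 0.7882
  (25 − 35.032)²/35.032 = 2.8728
  (51 − 35.382)²/35.382 = 6.8940
  (25 − 32.389)²/32.389 = 1.6857
  (34 − 28.662)²/28.662 = 0.9941
  (31 − 28.949)²/28.949 = 0.1453
  (54 − 41.025)²/41.025 = 4.1036
  (41 − 36.306)²/36.306 = 0.6069
  (19 − 36.669)²/36.669 = 8.5138
χ² = 0.7882 + 2.8728 + 6.8940 + 1.6857 + 0.9941 + 0.1453 + 4.1036 + 0.6069 + 8.5138 = 26.60
df = (3−1)(3−1) = 4. Since 26.60 > 9.488, reject the null hypothesis of independence at α = 0.05.

26.60; reject H₀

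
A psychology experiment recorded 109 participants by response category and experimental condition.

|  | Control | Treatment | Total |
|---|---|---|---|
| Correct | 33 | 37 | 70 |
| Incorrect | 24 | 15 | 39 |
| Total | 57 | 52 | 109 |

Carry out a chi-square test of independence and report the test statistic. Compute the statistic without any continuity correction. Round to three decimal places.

2.081

Grand total N = 109.
Expected counts (row total × column total / N):
  Correct, Control: 70×57/109 = 36.6055
  Correct, Treatment: 70×52/109 = 33.3945
  Incorrect, Control: 39×57/109 = 20.3945
  Incorrect, Treatment: 39×52/109 = 18.6055
Contributions (O − E)²/E:
  (33 − 36.6055)²/36.6055 = 0.3551
  (37 − 33.3945)²/33.3945 = 0.3893
  (24 − 20.3945)²/20.3945 = 0.6374
  (15 − 18.6055)²/18.6055 = 0.6987
χ² = 0.3551 + 0.3893 + 0.6374 + 0.6987 = 2.081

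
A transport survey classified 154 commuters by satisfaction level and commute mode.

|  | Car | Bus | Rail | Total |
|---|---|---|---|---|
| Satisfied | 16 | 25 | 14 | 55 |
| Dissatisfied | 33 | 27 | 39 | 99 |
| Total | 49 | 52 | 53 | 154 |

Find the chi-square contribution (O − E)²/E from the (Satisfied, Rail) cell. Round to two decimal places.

Row total (Satisfied) = 55; column total (Rail) = 53; N = 154.
Expected count E = 55 × 53 / 154 = 18.929.
Contribution = (O − E)²/E = (14 − 18.929)² / 18.929 = 1.28.

1.28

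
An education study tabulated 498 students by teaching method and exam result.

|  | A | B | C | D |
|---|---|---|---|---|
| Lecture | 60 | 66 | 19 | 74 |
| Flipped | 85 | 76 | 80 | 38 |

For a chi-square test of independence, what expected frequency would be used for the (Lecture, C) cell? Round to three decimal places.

43.536

Row total (Lecture) = 219; column total (C) = 99; grand total N = 498.
Expected count = (row total × column total) / N = 219 × 99 / 498 = 43.536.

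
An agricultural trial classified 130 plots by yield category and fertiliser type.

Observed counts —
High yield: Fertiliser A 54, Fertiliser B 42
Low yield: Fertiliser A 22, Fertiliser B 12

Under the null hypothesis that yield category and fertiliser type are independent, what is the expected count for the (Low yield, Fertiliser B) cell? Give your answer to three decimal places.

Row total (Low yield) = 34; column total (Fertiliser B) = 54; grand total N = 130.
Expected count = (row total × column total) / N = 34 × 54 / 130 = 14.123.

14.123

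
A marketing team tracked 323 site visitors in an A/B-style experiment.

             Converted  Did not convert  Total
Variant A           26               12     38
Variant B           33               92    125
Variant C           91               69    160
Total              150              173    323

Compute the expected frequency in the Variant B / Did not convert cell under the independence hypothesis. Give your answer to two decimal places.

Row total (Variant B) = 125; column total (Did not convert) = 173; grand total N = 323.
Expected count = (row total × column total) / N = 125 × 173 / 323 = 66.95.

66.95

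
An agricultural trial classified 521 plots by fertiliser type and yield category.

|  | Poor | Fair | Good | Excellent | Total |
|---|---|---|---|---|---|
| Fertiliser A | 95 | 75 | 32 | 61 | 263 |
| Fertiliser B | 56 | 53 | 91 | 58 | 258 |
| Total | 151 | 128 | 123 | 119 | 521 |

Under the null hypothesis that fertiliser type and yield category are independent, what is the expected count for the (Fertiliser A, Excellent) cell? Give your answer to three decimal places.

Row total (Fertiliser A) = 263; column total (Excellent) = 119; grand total N = 521.
Expected count = (row total × column total) / N = 263 × 119 / 521 = 60.071.

60.071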